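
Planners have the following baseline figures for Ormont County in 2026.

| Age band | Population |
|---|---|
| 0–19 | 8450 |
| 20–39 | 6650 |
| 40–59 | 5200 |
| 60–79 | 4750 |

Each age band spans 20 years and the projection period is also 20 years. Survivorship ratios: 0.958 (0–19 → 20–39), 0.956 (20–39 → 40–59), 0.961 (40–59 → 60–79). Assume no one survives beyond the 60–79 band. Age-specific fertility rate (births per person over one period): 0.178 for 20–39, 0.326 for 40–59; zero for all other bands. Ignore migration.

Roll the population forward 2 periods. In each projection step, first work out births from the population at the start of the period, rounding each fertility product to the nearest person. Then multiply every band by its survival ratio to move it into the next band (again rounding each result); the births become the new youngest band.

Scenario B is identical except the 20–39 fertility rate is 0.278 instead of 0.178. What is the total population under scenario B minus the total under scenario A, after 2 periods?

1446

After projecting period 1:
Births: 6650 * 0.178 = 1184  |  5200 * 0.326 = 1695 → 2879
20–39: 8450 * 0.958 = 8095
40–59: 6650 * 0.956 = 6357
60–79: 5200 * 0.961 = 4997
Population now: 0–19=2879, 20–39=8095, 40–59=6357, 60–79=4997
After projecting period 2:
Births: 8095 * 0.178 = 1441  |  6357 * 0.326 = 2072 → 3513
20–39: 2879 * 0.958 = 2758
40–59: 8095 * 0.956 = 7739
60–79: 6357 * 0.961 = 6109
Population now: 0–19=3513, 20–39=2758, 40–59=7739, 60–79=6109
Scenario A total after 2 periods: 20119
Scenario B projection —
After projecting period 1:
Births: 6650 * 0.278 = 1849  |  5200 * 0.326 = 1695 → 3544
20–39: 8450 * 0.958 = 8095
40–59: 6650 * 0.956 = 6357
60–79: 5200 * 0.961 = 4997
Population now: 0–19=3544, 20–39=8095, 40–59=6357, 60–79=4997
After projecting period 2:
Births: 8095 * 0.278 = 2250  |  6357 * 0.326 = 2072 → 4322
20–39: 3544 * 0.958 = 3395
40–59: 8095 * 0.956 = 7739
60–79: 6357 * 0.961 = 6109
Population now: 0–19=4322, 20–39=3395, 40–59=7739, 60–79=6109
Scenario B total after 2 periods: 21565
Difference B − A = 21565 − 20119 = 1446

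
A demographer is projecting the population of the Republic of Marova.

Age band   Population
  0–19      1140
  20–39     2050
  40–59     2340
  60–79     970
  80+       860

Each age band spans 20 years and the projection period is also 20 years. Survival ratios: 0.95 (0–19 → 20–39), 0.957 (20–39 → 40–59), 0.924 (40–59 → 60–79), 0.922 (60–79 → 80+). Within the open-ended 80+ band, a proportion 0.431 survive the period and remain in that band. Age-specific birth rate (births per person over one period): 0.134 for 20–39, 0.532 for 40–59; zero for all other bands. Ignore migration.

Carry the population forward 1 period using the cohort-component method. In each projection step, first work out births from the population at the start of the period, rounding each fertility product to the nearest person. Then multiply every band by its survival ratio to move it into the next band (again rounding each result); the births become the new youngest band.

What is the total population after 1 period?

Let band 1 be 0–19 through band 5 = 80+.
After projecting period 1:
Births: 2050 × 0.134 = 275  |  2340 × 0.532 = 1245 → 1520
Band 2: 1140 × 0.95 = 1083
Band 3: 2050 × 0.957 = 1962
Band 4: 2340 × 0.924 = 2162
Band 5: 970 × 0.922 + 860 × 0.431 = 894 + 371 = 1265
Giving 1520 / 1083 / 1962 / 2162 / 1265.
Total after period 1: 1520 + 1083 + 1962 + 2162 + 1265 = 7992

7992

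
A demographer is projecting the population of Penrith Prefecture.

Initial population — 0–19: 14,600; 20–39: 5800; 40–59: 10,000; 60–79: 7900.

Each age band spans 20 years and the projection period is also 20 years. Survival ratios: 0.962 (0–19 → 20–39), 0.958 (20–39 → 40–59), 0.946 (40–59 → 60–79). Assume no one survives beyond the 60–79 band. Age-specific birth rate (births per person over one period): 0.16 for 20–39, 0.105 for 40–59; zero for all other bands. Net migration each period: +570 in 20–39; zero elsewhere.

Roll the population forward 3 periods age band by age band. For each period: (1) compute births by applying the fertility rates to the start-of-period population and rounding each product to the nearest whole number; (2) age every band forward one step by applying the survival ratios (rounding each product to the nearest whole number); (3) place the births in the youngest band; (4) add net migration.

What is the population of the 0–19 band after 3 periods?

Numbering the bands 1..4 from youngest to oldest:
After projecting period 1:
Births: 5800 × 0.16 = 928  |  10000 × 0.105 = 1050 → 1978
Band 2: 14600 × 0.962 = 14045
Band 3: 5800 × 0.958 = 5556
Band 4: 10000 × 0.946 = 9460
Net migration: Band 2 + 570 → 14615
Giving 1978 / 14615 / 5556 / 9460.
After projecting period 2:
Births: 14615 × 0.16 = 2338  |  5556 × 0.105 = 583 → 2921
Band 2: 1978 × 0.962 = 1903
Band 3: 14615 × 0.958 = 14001
Band 4: 5556 × 0.946 = 5256
Net migration: Band 2 + 570 → 2473
Giving 2921 / 2473 / 14001 / 5256.
After projecting period 3:
Births: 2473 × 0.16 = 396  |  14001 × 0.105 = 1470 → 1866
Band 2: 2921 × 0.962 = 2810
Band 3: 2473 × 0.958 = 2369
Band 4: 14001 × 0.946 = 13245
Net migration: Band 2 + 570 → 3380
Giving 1866 / 3380 / 2369 / 13245.

1866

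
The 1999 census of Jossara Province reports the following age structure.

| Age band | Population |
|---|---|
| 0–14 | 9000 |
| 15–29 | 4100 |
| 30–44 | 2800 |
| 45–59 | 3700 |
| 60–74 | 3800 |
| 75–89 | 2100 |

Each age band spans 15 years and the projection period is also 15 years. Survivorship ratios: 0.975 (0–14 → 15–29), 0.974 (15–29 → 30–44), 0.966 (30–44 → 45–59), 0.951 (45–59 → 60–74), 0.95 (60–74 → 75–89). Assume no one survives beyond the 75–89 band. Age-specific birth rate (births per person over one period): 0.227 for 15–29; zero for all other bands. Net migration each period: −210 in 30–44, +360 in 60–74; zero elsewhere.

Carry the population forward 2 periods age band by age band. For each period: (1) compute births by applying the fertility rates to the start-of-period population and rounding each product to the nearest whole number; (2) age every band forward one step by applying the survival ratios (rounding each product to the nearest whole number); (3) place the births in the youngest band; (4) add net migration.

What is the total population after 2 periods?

Period 1:
Births: 4100 * 0.227 = 931
15–29: 9000 * 0.975 = 8775
30–44: 4100 * 0.974 = 3993
45–59: 2800 * 0.966 = 2705
60–74: 3700 * 0.951 = 3519
75–89: 3800 * 0.95 = 3610
Net migration: 30–44 − 210 → 3783; 60–74 + 360 → 3879
Giving 931 / 8775 / 3783 / 2705 / 3879 / 3610.
Period 2:
Births: 8775 * 0.227 = 1992
15–29: 931 * 0.975 = 908
30–44: 8775 * 0.974 = 8547
45–59: 3783 * 0.966 = 3654
60–74: 2705 * 0.951 = 2572
75–89: 3879 * 0.95 = 3685
Net migration: 30–44 − 210 → 8337; 60–74 + 360 → 2932
Giving 1992 / 908 / 8337 / 3654 / 2932 / 3685.
Total after period 2: 1992 + 908 + 8337 + 3654 + 2932 + 3685 = 21508

21508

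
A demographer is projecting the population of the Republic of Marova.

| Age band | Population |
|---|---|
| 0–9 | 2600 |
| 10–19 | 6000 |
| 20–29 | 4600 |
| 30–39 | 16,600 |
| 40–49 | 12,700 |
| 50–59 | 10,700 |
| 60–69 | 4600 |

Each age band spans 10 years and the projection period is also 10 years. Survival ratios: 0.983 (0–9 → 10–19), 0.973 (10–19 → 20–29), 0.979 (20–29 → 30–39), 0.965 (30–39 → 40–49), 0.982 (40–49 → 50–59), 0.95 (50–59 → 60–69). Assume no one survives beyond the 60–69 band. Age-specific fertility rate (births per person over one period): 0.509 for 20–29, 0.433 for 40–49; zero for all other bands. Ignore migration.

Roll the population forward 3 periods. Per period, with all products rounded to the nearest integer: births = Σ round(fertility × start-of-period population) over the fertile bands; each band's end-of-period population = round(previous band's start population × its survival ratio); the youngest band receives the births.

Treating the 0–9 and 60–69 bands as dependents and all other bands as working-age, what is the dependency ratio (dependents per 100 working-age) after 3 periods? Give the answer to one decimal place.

Let group 1 be 0–9 through group 7 = 60–69.
Period 1.
Births: 4600 × 0.509 = 2341 ; 12700 × 0.433 = 5499 — total 7840
Group 2: 2600 × 0.983 = 2556
Group 3: 6000 × 0.973 = 5838
Group 4: 4600 × 0.979 = 4503
Group 5: 16600 × 0.965 = 16019
Group 6: 12700 × 0.982 = 12471
Group 7: 10700 × 0.95 = 10165
End of period: [7840, 2556, 5838, 4503, 16019, 12471, 10165]
Period 2.
Births: 5838 × 0.509 = 2972 ; 16019 × 0.433 = 6936 — total 9908
Group 2: 7840 × 0.983 = 7707
Group 3: 2556 × 0.973 = 2487
Group 4: 5838 × 0.979 = 5715
Group 5: 4503 × 0.965 = 4345
Group 6: 16019 × 0.982 = 15731
Group 7: 12471 × 0.95 = 11847
End of period: [9908, 7707, 2487, 5715, 4345, 15731, 11847]
Period 3.
Births: 2487 × 0.509 = 1266 ; 4345 × 0.433 = 1881 — total 3147
Group 2: 9908 × 0.983 = 9740
Group 3: 7707 × 0.973 = 7499
Group 4: 2487 × 0.979 = 2435
Group 5: 5715 × 0.965 = 5515
Group 6: 4345 × 0.982 = 4267
Group 7: 15731 × 0.95 = 14944
End of period: [3147, 9740, 7499, 2435, 5515, 4267, 14944]
Dependents (band 0–9 + band 60–69) = 3147 + 14944 = 18091; working-age = 29456; ratio = 18091/29456 × 100 = 61.4

61.4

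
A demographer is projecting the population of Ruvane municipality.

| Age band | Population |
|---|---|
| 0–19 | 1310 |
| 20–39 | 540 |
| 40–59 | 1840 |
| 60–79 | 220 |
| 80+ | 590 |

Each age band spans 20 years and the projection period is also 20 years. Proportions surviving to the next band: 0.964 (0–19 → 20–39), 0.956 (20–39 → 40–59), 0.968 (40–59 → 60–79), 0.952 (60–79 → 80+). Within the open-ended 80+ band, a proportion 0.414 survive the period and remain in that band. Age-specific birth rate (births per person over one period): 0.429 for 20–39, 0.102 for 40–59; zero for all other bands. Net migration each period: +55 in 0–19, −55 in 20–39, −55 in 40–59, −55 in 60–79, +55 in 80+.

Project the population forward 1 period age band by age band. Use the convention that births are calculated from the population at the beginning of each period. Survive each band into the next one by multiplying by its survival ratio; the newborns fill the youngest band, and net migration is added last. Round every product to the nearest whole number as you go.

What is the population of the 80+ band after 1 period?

508

— Period 1 —
Births: 540 × 0.429 = 232, 1840 × 0.102 = 188 → 420
20–39: 1310 × 0.964 = 1263
40–59: 540 × 0.956 = 516
60–79: 1840 × 0.968 = 1781
80+: 220 × 0.952 + 590 × 0.414 = 209 + 244 = 453
Net migration: 0–19 + 55 → 475; 20–39 − 55 → 1208; 40–59 − 55 → 461; 60–79 − 55 → 1726; 80+ + 55 → 508
Giving 475 / 1208 / 461 / 1726 / 508.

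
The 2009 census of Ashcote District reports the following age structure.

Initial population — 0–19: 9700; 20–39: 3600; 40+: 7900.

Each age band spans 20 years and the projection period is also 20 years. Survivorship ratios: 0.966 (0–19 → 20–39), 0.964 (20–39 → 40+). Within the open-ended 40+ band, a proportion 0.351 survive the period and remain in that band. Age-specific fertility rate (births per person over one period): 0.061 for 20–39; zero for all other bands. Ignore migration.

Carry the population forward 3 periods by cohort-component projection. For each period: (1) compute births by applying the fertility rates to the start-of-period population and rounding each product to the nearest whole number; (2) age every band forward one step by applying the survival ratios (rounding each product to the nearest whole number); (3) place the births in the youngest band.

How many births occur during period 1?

220

Let group 1 be 0–19 through group 3 = 40+.
Period 1:
Births: 3600 × 0.061 = 220
Group 2: 9700 × 0.966 = 9370
Group 3: 3600 × 0.964 + 7900 × 0.351 = 3470 + 2773 = 6243
End of period: [220, 9370, 6243]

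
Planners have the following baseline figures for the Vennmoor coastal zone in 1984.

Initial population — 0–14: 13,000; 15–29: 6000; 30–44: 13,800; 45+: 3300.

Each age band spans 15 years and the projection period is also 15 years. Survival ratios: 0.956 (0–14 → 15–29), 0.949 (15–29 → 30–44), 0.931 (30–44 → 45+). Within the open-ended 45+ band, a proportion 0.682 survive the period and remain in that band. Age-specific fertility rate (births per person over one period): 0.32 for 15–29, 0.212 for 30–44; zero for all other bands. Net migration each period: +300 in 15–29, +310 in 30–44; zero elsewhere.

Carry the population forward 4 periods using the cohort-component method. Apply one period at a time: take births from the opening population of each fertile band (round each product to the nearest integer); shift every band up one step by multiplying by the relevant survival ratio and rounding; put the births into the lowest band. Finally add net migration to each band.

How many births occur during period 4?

Call the bands 1 to 4, youngest first.
[period 1]
Births: 6000 × 0.32 = 1920 ; 13800 × 0.212 = 2926 — total 4846
Band 2: 13000 × 0.956 = 12428
Band 3: 6000 × 0.949 = 5694
Band 4: 13800 × 0.931 + 3300 × 0.682 = 12848 + 2251 = 15099
Net migration: Band 2 + 300 → 12728; Band 3 + 310 → 6004
→ [4846, 12728, 6004, 15099]
[period 2]
Births: 12728 × 0.32 = 4073 ; 6004 × 0.212 = 1273 — total 5346
Band 2: 4846 × 0.956 = 4633
Band 3: 12728 × 0.949 = 12079
Band 4: 6004 × 0.931 + 15099 × 0.682 = 5590 + 10298 = 15888
Net migration: Band 2 + 300 → 4933; Band 3 + 310 → 12389
→ [5346, 4933, 12389, 15888]
[period 3]
Births: 4933 × 0.32 = 1579 ; 12389 × 0.212 = 2626 — total 4205
Band 2: 5346 × 0.956 = 5111
Band 3: 4933 × 0.949 = 4681
Band 4: 12389 × 0.931 + 15888 × 0.682 = 11534 + 10836 = 22370
Net migration: Band 2 + 300 → 5411; Band 3 + 310 → 4991
→ [4205, 5411, 4991, 22370]
[period 4]
Births: 5411 × 0.32 = 1732 ; 4991 × 0.212 = 1058 — total 2790
Band 2: 4205 × 0.956 = 4020
Band 3: 5411 × 0.949 = 5135
Band 4: 4991 × 0.931 + 22370 × 0.682 = 4647 + 15256 = 19903
Net migration: Band 2 + 300 → 4320; Band 3 + 310 → 5445
→ [2790, 4320, 5445, 19903]

2790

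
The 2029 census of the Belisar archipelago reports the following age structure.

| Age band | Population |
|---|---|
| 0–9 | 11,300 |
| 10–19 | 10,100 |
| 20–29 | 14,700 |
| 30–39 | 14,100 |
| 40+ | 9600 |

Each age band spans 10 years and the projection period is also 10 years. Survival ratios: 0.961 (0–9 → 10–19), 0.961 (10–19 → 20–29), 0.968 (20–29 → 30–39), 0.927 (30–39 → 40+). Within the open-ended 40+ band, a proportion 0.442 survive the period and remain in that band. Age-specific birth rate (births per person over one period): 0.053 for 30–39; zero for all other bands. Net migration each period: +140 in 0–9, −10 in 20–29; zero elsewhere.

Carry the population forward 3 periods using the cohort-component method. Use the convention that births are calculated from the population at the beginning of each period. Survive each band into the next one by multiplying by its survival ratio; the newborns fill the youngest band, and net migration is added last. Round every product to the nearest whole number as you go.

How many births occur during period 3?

Call the groups 1 to 5, youngest first.
Period 1:
Births: 14100 * 0.053 = 747
Group 2: 11300 * 0.961 = 10859
Group 3: 10100 * 0.961 = 9706
Group 4: 14700 * 0.968 = 14230
Group 5: 14100 * 0.927 + 9600 * 0.442 = 13071 + 4243 = 17314
Net migration: Group 1 + 140 → 887; Group 3 − 10 → 9696
Population now: 0–9=887, 10–19=10859, 20–29=9696, 30–39=14230, 40+=17314
Period 2:
Births: 14230 * 0.053 = 754
Group 2: 887 * 0.961 = 852
Group 3: 10859 * 0.961 = 10435
Group 4: 9696 * 0.968 = 9386
Group 5: 14230 * 0.927 + 17314 * 0.442 = 13191 + 7653 = 20844
Net migration: Group 1 + 140 → 894; Group 3 − 10 → 10425
Population now: 0–9=894, 10–19=852, 20–29=10425, 30–39=9386, 40+=20844
Period 3:
Births: 9386 * 0.053 = 497
Group 2: 894 * 0.961 = 859
Group 3: 852 * 0.961 = 819
Group 4: 10425 * 0.968 = 10091
Group 5: 9386 * 0.927 + 20844 * 0.442 = 8701 + 9213 = 17914
Net migration: Group 1 + 140 → 637; Group 3 − 10 → 809
Population now: 0–9=637, 10–19=859, 20–29=809, 30–39=10091, 40+=17914

497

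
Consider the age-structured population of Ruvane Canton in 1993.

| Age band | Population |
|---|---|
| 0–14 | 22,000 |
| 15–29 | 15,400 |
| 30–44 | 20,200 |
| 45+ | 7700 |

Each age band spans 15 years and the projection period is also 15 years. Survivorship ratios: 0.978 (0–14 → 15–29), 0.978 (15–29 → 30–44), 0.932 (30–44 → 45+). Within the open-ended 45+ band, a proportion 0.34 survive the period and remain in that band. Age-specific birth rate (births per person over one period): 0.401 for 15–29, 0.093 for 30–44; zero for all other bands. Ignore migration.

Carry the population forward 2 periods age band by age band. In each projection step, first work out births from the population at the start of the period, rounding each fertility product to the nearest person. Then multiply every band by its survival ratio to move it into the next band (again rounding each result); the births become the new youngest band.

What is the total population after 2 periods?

60277

Period 1.
Births: 15400 × 0.401 = 6175 ; 20200 × 0.093 = 1879 → 8054
15–29: 22000 × 0.978 = 21516
30–44: 15400 × 0.978 = 15061
45+: 20200 × 0.932 + 7700 × 0.34 = 18826 + 2618 = 21444
End of period: [8054, 21516, 15061, 21444]
Period 2.
Births: 21516 × 0.401 = 8628 ; 15061 × 0.093 = 1401 → 10029
15–29: 8054 × 0.978 = 7877
30–44: 21516 × 0.978 = 21043
45+: 15061 × 0.932 + 21444 × 0.34 = 14037 + 7291 = 21328
End of period: [10029, 7877, 21043, 21328]
Total after period 2: 10029 + 7877 + 21043 + 21328 = 60277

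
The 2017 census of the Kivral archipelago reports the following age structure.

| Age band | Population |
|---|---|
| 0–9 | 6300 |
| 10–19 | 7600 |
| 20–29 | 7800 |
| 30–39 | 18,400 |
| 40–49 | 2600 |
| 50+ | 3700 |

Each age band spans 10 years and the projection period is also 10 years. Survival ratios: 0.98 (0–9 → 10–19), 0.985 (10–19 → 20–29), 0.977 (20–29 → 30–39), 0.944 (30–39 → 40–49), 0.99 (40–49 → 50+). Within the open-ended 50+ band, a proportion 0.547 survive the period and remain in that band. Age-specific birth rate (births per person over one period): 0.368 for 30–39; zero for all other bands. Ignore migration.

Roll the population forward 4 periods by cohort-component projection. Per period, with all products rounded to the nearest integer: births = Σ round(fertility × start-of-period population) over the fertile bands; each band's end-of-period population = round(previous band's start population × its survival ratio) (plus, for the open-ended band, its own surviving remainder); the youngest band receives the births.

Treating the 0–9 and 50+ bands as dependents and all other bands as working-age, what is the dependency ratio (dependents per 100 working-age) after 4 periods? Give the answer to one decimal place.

108.5

(Groups numbered youngest = 1 to oldest = 6.)
Period 1:
Births: 18400 × 0.368 = 6771
Group 2: 6300 × 0.98 = 6174
Group 3: 7600 × 0.985 = 7486
Group 4: 7800 × 0.977 = 7621
Group 5: 18400 × 0.944 = 17370
Group 6: 2600 × 0.99 + 3700 × 0.547 = 2574 + 2024 = 4598
→ [6771, 6174, 7486, 7621, 17370, 4598]
Period 2:
Births: 7621 × 0.368 = 2805
Group 2: 6771 × 0.98 = 6636
Group 3: 6174 × 0.985 = 6081
Group 4: 7486 × 0.977 = 7314
Group 5: 7621 × 0.944 = 7194
Group 6: 17370 × 0.99 + 4598 × 0.547 = 17196 + 2515 = 19711
→ [2805, 6636, 6081, 7314, 7194, 19711]
Period 3:
Births: 7314 × 0.368 = 2692
Group 2: 2805 × 0.98 = 2749
Group 3: 6636 × 0.985 = 6536
Group 4: 6081 × 0.977 = 5941
Group 5: 7314 × 0.944 = 6904
Group 6: 7194 × 0.99 + 19711 × 0.547 = 7122 + 10782 = 17904
→ [2692, 2749, 6536, 5941, 6904, 17904]
Period 4:
Births: 5941 × 0.368 = 2186
Group 2: 2692 × 0.98 = 2638
Group 3: 2749 × 0.985 = 2708
Group 4: 6536 × 0.977 = 6386
Group 5: 5941 × 0.944 = 5608
Group 6: 6904 × 0.99 + 17904 × 0.547 = 6835 + 9793 = 16628
→ [2186, 2638, 2708, 6386, 5608, 16628]
Dependents (band 0–9 + band 50+) = 2186 + 16628 = 18814; working-age = 17340; ratio = 18814/17340 × 100 = 108.5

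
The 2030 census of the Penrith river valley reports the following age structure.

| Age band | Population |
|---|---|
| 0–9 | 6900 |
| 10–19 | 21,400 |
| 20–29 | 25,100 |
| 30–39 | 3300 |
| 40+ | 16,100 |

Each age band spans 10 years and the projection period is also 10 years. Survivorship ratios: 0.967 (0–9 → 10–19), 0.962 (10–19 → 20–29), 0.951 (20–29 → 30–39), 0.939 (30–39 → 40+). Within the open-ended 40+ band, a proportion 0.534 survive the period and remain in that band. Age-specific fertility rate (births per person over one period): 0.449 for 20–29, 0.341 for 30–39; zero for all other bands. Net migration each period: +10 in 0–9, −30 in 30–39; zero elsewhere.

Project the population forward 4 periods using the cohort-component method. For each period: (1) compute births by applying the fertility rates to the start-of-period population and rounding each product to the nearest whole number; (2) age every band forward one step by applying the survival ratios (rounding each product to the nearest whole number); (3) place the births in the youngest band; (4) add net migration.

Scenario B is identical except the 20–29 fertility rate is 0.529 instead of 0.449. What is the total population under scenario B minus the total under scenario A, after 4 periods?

Period 1.
Births: 25100 × 0.449 = 11270  |  3300 × 0.341 = 1125 ⇒ total 12395
10–19: 6900 × 0.967 = 6672
20–29: 21400 × 0.962 = 20587
30–39: 25100 × 0.951 = 23870
40+: 3300 × 0.939 + 16100 × 0.534 = 3099 + 8597 = 11696
Net migration: 0–9 + 10 → 12405; 30–39 − 30 → 23840
→ [12405, 6672, 20587, 23840, 11696]
Period 2.
Births: 20587 × 0.449 = 9244  |  23840 × 0.341 = 8129 ⇒ total 17373
10–19: 12405 × 0.967 = 11996
20–29: 6672 × 0.962 = 6418
30–39: 20587 × 0.951 = 19578
40+: 23840 × 0.939 + 11696 × 0.534 = 22386 + 6246 = 28632
Net migration: 0–9 + 10 → 17383; 30–39 − 30 → 19548
→ [17383, 11996, 6418, 19548, 28632]
Period 3.
Births: 6418 × 0.449 = 2882  |  19548 × 0.341 = 6666 ⇒ total 9548
10–19: 17383 × 0.967 = 16809
20–29: 11996 × 0.962 = 11540
30–39: 6418 × 0.951 = 6104
40+: 19548 × 0.939 + 28632 × 0.534 = 18356 + 15289 = 33645
Net migration: 0–9 + 10 → 9558; 30–39 − 30 → 6074
→ [9558, 16809, 11540, 6074, 33645]
Period 4.
Births: 11540 × 0.449 = 5181  |  6074 × 0.341 = 2071 ⇒ total 7252
10–19: 9558 × 0.967 = 9243
20–29: 16809 × 0.962 = 16170
30–39: 11540 × 0.951 = 10975
40+: 6074 × 0.939 + 33645 × 0.534 = 5703 + 17966 = 23669
Net migration: 0–9 + 10 → 7262; 30–39 − 30 → 10945
→ [7262, 9243, 16170, 10945, 23669]
Scenario A total after 4 periods: 67289
Scenario B projection —
Period 1.
Births: 25100 × 0.529 = 13278  |  3300 × 0.341 = 1125 ⇒ total 14403
10–19: 6900 × 0.967 = 6672
20–29: 21400 × 0.962 = 20587
30–39: 25100 × 0.951 = 23870
40+: 3300 × 0.939 + 16100 × 0.534 = 3099 + 8597 = 11696
Net migration: 0–9 + 10 → 14413; 30–39 − 30 → 23840
→ [14413, 6672, 20587, 23840, 11696]
Period 2.
Births: 20587 × 0.529 = 10891  |  23840 × 0.341 = 8129 ⇒ total 19020
10–19: 14413 × 0.967 = 13937
20–29: 6672 × 0.962 = 6418
30–39: 20587 × 0.951 = 19578
40+: 23840 × 0.939 + 11696 × 0.534 = 22386 + 6246 = 28632
Net migration: 0–9 + 10 → 19030; 30–39 − 30 → 19548
→ [19030, 13937, 6418, 19548, 28632]
Period 3.
Births: 6418 × 0.529 = 3395  |  19548 × 0.341 = 6666 ⇒ total 10061
10–19: 19030 × 0.967 = 18402
20–29: 13937 × 0.962 = 13407
30–39: 6418 × 0.951 = 6104
40+: 19548 × 0.939 + 28632 × 0.534 = 18356 + 15289 = 33645
Net migration: 0–9 + 10 → 10071; 30–39 − 30 → 6074
→ [10071, 18402, 13407, 6074, 33645]
Period 4.
Births: 13407 × 0.529 = 7092  |  6074 × 0.341 = 2071 ⇒ total 9163
10–19: 10071 × 0.967 = 9739
20–29: 18402 × 0.962 = 17703
30–39: 13407 × 0.951 = 12750
40+: 6074 × 0.939 + 33645 × 0.534 = 5703 + 17966 = 23669
Net migration: 0–9 + 10 → 9173; 30–39 − 30 → 12720
→ [9173, 9739, 17703, 12720, 23669]
Scenario B total after 4 periods: 73004
Difference B − A = 73004 − 67289 = 5715

5715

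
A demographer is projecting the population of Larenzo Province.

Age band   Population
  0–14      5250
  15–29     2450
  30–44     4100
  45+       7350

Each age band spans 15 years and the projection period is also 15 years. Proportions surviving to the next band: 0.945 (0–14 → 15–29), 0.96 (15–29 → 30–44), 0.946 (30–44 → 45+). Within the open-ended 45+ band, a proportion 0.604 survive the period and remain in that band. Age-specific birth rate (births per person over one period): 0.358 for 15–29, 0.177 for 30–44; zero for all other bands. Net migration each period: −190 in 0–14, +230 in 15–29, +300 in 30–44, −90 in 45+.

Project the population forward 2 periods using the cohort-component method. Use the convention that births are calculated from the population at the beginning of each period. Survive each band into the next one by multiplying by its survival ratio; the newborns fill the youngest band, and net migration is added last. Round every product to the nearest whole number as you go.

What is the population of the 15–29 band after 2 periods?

1565

Numbering the bands 1..4 from youngest to oldest:
[period 1]
Births: 2450 * 0.358 = 877 ; 4100 * 0.177 = 726 → 1603
Band 2: 5250 * 0.945 = 4961
Band 3: 2450 * 0.96 = 2352
Band 4: 4100 * 0.946 + 7350 * 0.604 = 3879 + 4439 = 8318
Net migration: Band 1 − 190 → 1413; Band 2 + 230 → 5191; Band 3 + 300 → 2652; Band 4 − 90 → 8228
Population now: 0–14=1413, 15–29=5191, 30–44=2652, 45+=8228
[period 2]
Births: 5191 * 0.358 = 1858 ; 2652 * 0.177 = 469 → 2327
Band 2: 1413 * 0.945 = 1335
Band 3: 5191 * 0.96 = 4983
Band 4: 2652 * 0.946 + 8228 * 0.604 = 2509 + 4970 = 7479
Net migration: Band 1 − 190 → 2137; Band 2 + 230 → 1565; Band 3 + 300 → 5283; Band 4 − 90 → 7389
Population now: 0–14=2137, 15–29=1565, 30–44=5283, 45+=7389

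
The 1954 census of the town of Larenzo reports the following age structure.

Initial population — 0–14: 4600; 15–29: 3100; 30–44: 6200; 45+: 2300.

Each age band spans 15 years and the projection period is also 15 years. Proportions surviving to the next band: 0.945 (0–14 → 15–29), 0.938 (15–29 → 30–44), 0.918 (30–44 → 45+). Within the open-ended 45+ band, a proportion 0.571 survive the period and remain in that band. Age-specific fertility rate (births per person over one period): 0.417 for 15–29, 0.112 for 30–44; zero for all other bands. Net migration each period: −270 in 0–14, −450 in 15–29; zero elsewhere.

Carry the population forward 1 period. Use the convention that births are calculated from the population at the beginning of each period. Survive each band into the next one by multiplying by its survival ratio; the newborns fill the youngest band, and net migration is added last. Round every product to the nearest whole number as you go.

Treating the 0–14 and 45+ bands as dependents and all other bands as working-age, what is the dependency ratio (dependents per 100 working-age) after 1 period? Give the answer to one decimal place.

128.2

After projecting period 1:
Births: 3100 × 0.417 = 1293, 6200 × 0.112 = 694 — total 1987
15–29: 4600 × 0.945 = 4347
30–44: 3100 × 0.938 = 2908
45+: 6200 × 0.918 + 2300 × 0.571 = 5692 + 1313 = 7005
Net migration: 0–14 − 270 → 1717; 15–29 − 450 → 3897
→ [1717, 3897, 2908, 7005]
Dependents (band 0–14 + band 45+) = 1717 + 7005 = 8722; working-age = 6805; ratio = 8722/6805 × 100 = 128.2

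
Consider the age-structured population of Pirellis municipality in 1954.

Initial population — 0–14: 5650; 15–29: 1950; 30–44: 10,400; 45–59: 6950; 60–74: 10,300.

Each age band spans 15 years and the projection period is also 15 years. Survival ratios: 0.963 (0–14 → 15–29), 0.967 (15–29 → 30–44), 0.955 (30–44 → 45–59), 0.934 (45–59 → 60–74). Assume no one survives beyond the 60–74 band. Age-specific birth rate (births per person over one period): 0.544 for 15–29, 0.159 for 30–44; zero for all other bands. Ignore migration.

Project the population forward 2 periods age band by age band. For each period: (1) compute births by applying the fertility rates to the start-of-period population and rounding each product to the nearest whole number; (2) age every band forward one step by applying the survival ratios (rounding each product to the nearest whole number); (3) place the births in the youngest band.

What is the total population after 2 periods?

Call the bands 1 to 5, youngest first.
— Period 1 —
Births: 1950 × 0.544 = 1061, 10400 × 0.159 = 1654 ⇒ total 2715
Band 2: 5650 × 0.963 = 5441
Band 3: 1950 × 0.967 = 1886
Band 4: 10400 × 0.955 = 9932
Band 5: 6950 × 0.934 = 6491
→ [2715, 5441, 1886, 9932, 6491]
— Period 2 —
Births: 5441 × 0.544 = 2960, 1886 × 0.159 = 300 ⇒ total 3260
Band 2: 2715 × 0.963 = 2615
Band 3: 5441 × 0.967 = 5261
Band 4: 1886 × 0.955 = 1801
Band 5: 9932 × 0.934 = 9276
→ [3260, 2615, 5261, 1801, 9276]
Total after period 2: 3260 + 2615 + 5261 + 1801 + 9276 = 22213

22213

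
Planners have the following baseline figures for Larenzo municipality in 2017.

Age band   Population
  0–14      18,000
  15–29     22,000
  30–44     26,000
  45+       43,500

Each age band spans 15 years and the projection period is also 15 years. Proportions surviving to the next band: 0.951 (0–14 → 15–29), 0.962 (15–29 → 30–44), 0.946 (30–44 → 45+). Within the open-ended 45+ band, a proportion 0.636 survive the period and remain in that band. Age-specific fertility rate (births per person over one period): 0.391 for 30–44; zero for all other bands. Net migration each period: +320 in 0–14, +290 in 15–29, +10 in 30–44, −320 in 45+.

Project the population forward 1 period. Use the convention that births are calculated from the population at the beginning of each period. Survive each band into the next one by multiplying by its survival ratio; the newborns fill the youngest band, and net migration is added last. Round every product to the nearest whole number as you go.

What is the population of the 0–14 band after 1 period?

10486

Period 1:
Births: 26000 × 0.391 = 10166
15–29: 18000 × 0.951 = 17118
30–44: 22000 × 0.962 = 21164
45+: 26000 × 0.946 + 43500 × 0.636 = 24596 + 27666 = 52262
Net migration: 0–14 + 320 → 10486; 15–29 + 290 → 17408; 30–44 + 10 → 21174; 45+ − 320 → 51942
End of period: [10486, 17408, 21174, 51942]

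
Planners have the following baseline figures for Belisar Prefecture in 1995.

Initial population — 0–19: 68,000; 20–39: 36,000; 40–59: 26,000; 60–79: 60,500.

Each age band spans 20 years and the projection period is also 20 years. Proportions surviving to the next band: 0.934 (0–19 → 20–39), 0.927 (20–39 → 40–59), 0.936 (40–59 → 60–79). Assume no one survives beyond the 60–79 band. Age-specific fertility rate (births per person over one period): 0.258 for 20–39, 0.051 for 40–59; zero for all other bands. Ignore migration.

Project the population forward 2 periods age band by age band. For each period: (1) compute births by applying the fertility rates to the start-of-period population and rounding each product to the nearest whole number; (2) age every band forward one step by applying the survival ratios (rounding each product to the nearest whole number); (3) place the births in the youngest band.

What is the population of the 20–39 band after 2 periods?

9913

Let group 1 be 0–19 through group 4 = 60–79.
Period 1.
Births: 36000 × 0.258 = 9288  |  26000 × 0.051 = 1326 ⇒ total 10614
Group 2: 68000 × 0.934 = 63512
Group 3: 36000 × 0.927 = 33372
Group 4: 26000 × 0.936 = 24336
Population now: 0–19=10614, 20–39=63512, 40–59=33372, 60–79=24336
Period 2.
Births: 63512 × 0.258 = 16386  |  33372 × 0.051 = 1702 ⇒ total 18088
Group 2: 10614 × 0.934 = 9913
Group 3: 63512 × 0.927 = 58876
Group 4: 33372 × 0.936 = 31236
Population now: 0–19=18088, 20–39=9913, 40–59=58876, 60–79=31236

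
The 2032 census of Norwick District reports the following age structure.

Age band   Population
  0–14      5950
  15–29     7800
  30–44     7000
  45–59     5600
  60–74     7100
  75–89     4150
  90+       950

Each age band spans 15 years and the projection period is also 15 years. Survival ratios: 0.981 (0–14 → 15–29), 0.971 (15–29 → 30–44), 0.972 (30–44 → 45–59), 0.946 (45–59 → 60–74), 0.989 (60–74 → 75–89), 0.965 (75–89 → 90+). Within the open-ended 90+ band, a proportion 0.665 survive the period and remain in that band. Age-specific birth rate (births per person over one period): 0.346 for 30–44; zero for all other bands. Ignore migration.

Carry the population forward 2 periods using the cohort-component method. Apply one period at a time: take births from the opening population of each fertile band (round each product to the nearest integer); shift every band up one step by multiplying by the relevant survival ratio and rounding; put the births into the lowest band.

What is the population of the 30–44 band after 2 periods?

5668

Period 1:
Births: 7000 × 0.346 = 2422
15–29: 5950 × 0.981 = 5837
30–44: 7800 × 0.971 = 7574
45–59: 7000 × 0.972 = 6804
60–74: 5600 × 0.946 = 5298
75–89: 7100 × 0.989 = 7022
90+: 4150 × 0.965 + 950 × 0.665 = 4005 + 632 = 4637
Population now: 0–14=2422, 15–29=5837, 30–44=7574, 45–59=6804, 60–74=5298, 75–89=7022, 90+=4637
Period 2:
Births: 7574 × 0.346 = 2621
15–29: 2422 × 0.981 = 2376
30–44: 5837 × 0.971 = 5668
45–59: 7574 × 0.972 = 7362
60–74: 6804 × 0.946 = 6437
75–89: 5298 × 0.989 = 5240
90+: 7022 × 0.965 + 4637 × 0.665 = 6776 + 3084 = 9860
Population now: 0–14=2621, 15–29=2376, 30–44=5668, 45–59=7362, 60–74=6437, 75–89=5240, 90+=9860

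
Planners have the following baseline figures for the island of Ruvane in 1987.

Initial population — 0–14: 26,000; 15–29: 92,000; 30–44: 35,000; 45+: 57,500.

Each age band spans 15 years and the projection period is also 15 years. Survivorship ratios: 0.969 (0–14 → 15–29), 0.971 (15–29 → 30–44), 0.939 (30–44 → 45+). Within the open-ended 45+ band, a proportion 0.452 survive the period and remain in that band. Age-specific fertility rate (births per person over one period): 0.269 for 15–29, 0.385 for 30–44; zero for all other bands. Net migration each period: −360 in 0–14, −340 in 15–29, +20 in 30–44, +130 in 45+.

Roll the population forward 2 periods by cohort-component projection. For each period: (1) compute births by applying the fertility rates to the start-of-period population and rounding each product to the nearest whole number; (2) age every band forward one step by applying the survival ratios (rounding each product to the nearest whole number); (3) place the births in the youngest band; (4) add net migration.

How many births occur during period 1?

38223

After projecting period 1:
Births: 92000 × 0.269 = 24748  |  35000 × 0.385 = 13475 → 38223
15–29: 26000 × 0.969 = 25194
30–44: 92000 × 0.971 = 89332
45+: 35000 × 0.939 + 57500 × 0.452 = 32865 + 25990 = 58855
Net migration: 0–14 − 360 → 37863; 15–29 − 340 → 24854; 30–44 + 20 → 89352; 45+ + 130 → 58985
Population now: 0–14=37863, 15–29=24854, 30–44=89352, 45+=58985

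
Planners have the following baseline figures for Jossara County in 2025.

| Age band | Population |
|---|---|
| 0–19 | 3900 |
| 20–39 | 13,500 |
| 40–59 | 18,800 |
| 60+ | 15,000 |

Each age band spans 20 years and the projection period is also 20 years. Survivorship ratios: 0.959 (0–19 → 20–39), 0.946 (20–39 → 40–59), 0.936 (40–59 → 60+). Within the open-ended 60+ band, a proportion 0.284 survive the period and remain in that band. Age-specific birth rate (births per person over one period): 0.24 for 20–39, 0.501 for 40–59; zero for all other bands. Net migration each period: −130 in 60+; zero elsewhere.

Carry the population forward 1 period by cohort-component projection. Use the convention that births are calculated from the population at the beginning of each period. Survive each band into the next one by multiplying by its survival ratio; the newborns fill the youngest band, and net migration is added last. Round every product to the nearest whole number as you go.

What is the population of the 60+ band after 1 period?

21727

Numbering the groups 1..4 from youngest to oldest:
After projecting period 1:
Births: 13500 × 0.24 = 3240  |  18800 × 0.501 = 9419 → total 12659
Group 2: 3900 × 0.959 = 3740
Group 3: 13500 × 0.946 = 12771
Group 4: 18800 × 0.936 + 15000 × 0.284 = 17597 + 4260 = 21857
Net migration: Group 4 − 130 → 21727
Giving 12659 / 3740 / 12771 / 21727.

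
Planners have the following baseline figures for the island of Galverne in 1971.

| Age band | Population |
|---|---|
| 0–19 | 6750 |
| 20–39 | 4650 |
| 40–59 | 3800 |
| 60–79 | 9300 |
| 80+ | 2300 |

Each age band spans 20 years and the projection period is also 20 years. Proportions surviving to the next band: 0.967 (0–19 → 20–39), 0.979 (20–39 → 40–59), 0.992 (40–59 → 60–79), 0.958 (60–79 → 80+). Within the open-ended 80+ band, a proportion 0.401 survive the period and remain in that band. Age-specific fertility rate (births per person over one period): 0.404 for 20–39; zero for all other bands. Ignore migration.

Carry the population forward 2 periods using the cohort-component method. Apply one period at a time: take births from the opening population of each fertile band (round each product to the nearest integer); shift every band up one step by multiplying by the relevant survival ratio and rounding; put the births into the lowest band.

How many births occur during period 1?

1879

Numbering the groups 1..5 from youngest to oldest:
After projecting period 1:
Births: 4650 × 0.404 = 1879
Group 2: 6750 × 0.967 = 6527
Group 3: 4650 × 0.979 = 4552
Group 4: 3800 × 0.992 = 3770
Group 5: 9300 × 0.958 + 2300 × 0.401 = 8909 + 922 = 9831
Population now: 0–19=1879, 20–39=6527, 40–59=4552, 60–79=3770, 80+=9831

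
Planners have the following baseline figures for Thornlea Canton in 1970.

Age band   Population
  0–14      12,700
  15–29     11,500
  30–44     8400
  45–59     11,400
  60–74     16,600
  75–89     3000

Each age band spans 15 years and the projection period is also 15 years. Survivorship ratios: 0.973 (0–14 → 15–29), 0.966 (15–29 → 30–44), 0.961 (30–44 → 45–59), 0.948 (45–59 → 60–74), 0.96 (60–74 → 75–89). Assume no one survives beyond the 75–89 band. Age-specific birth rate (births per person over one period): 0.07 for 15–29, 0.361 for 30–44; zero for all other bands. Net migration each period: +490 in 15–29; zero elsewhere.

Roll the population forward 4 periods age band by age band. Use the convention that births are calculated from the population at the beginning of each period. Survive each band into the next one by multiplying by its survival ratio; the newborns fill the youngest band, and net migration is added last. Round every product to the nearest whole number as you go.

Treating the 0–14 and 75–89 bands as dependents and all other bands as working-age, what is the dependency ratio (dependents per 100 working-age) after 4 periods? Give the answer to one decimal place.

45.4

— Period 1 —
Births: 11500 * 0.07 = 805 ; 8400 * 0.361 = 3032 → 3837
15–29: 12700 * 0.973 = 12357
30–44: 11500 * 0.966 = 11109
45–59: 8400 * 0.961 = 8072
60–74: 11400 * 0.948 = 10807
75–89: 16600 * 0.96 = 15936
Net migration: 15–29 + 490 → 12847
Giving 3837 / 12847 / 11109 / 8072 / 10807 / 15936.
— Period 2 —
Births: 12847 * 0.07 = 899 ; 11109 * 0.361 = 4010 → 4909
15–29: 3837 * 0.973 = 3733
30–44: 12847 * 0.966 = 12410
45–59: 11109 * 0.961 = 10676
60–74: 8072 * 0.948 = 7652
75–89: 10807 * 0.96 = 10375
Net migration: 15–29 + 490 → 4223
Giving 4909 / 4223 / 12410 / 10676 / 7652 / 10375.
— Period 3 —
Births: 4223 * 0.07 = 296 ; 12410 * 0.361 = 4480 → 4776
15–29: 4909 * 0.973 = 4776
30–44: 4223 * 0.966 = 4079
45–59: 12410 * 0.961 = 11926
60–74: 10676 * 0.948 = 10121
75–89: 7652 * 0.96 = 7346
Net migration: 15–29 + 490 → 5266
Giving 4776 / 5266 / 4079 / 11926 / 10121 / 7346.
— Period 4 —
Births: 5266 * 0.07 = 369 ; 4079 * 0.361 = 1473 → 1842
15–29: 4776 * 0.973 = 4647
30–44: 5266 * 0.966 = 5087
45–59: 4079 * 0.961 = 3920
60–74: 11926 * 0.948 = 11306
75–89: 10121 * 0.96 = 9716
Net migration: 15–29 + 490 → 5137
Giving 1842 / 5137 / 5087 / 3920 / 11306 / 9716.
Dependents (band 0–14 + band 75–89) = 1842 + 9716 = 11558; working-age = 25450; ratio = 11558/25450 × 100 = 45.4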